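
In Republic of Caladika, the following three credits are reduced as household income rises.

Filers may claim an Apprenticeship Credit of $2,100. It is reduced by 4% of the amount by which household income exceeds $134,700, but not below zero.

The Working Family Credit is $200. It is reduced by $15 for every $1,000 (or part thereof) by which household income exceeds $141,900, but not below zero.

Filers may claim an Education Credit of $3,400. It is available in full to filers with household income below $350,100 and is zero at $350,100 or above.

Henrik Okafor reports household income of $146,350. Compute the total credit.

$5,159

Apprenticeship Credit: 4% of the $11,650 excess over $134,700 is $466; credit = $2,100 − $466 = $1,634.
Working Family Credit: income exceeds $141,900 by $4,450, which is 5 full-or-partial $1,000 increments; reduction = 5 × $15 = $75, leaving $125.
Education Credit: $146,350 is below the $350,100 cutoff, so the full $3,400 applies.
Total: $1,634 + $125 + $3,400 = $5,159.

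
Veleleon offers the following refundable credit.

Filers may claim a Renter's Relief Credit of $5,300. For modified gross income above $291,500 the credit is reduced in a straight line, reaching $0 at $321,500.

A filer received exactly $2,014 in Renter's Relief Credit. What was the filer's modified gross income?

$2,014 is 2,014/5,300 of the full $5,300, so 3,286/5,300 of the $30,000 range has been used: income = $291,500 + $30,000 × 3,286/5,300 = $310,100.

$310,100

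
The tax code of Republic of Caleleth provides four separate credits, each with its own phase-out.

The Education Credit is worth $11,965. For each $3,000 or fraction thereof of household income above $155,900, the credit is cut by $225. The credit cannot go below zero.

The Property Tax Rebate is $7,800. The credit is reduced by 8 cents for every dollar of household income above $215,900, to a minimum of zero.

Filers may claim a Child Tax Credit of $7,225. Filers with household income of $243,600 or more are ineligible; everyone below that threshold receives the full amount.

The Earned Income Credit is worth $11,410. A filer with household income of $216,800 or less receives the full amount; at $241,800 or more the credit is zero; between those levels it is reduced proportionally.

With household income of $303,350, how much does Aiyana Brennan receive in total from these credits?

$1,519

Education Credit: income exceeds $155,900 by $147,450, which is 50 full-or-partial $3,000 increments; reduction = 50 × $225 = $11,250, leaving $715.
Property Tax Rebate: 8% of the $87,450 excess over $215,900 is $6,996; credit = $7,800 − $6,996 = $804.
Child Tax Credit: $303,350 meets or exceeds the $243,600 cutoff, so the credit is $0.
Earned Income Credit: $303,350 is at or above $241,800, so the credit is $0.
Total: $715 + $804 + $0 + $0 = $1,519.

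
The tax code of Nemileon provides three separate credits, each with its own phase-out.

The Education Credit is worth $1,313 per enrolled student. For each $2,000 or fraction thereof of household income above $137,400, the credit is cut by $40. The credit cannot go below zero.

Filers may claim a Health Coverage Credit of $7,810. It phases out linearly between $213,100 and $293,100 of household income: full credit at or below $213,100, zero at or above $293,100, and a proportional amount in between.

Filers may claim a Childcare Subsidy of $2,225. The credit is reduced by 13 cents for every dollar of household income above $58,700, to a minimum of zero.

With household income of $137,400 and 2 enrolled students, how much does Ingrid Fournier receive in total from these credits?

$10,436

Education Credit: base = 2 × $1,313 = $2,626. $137,400 is at or below the $137,400 threshold, so the full $2,626 applies.
Health Coverage Credit: $137,400 is at or below the $213,100 threshold, so the full $7,810 applies.
Childcare Subsidy: 13% of the $78,700 excess over $58,700 is $10,231 ≥ base, so the credit is $0.
Total: $2,626 + $7,810 + $0 = $10,436.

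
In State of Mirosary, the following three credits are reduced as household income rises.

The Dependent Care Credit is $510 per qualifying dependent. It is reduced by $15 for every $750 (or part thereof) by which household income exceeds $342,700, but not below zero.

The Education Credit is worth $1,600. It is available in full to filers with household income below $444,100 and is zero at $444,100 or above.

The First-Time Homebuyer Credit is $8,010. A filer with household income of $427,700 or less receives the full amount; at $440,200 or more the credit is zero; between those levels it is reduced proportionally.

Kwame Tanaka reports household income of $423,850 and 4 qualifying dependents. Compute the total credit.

Dependent Care Credit: base = 4 × $510 = $2,040. income exceeds $342,700 by $81,150, which is 109 full-or-partial $750 increments; reduction = 109 × $15 = $1,635, leaving $405.
Education Credit: $423,850 is below the $444,100 cutoff, so the full $1,600 applies.
First-Time Homebuyer Credit: $423,850 is at or below the $427,700 threshold, so the full $8,010 applies.
Total: $405 + $1,600 + $8,010 = $10,015.

$10,015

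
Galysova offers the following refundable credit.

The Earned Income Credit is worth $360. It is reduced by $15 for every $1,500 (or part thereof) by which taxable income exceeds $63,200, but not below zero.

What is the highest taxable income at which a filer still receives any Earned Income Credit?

After 23 increments the reduction is 23 × $15 = $345, leaving $15; one more increment wipes it out. Increment 23 ends at excess 23 × $1,500 = $34,500, so the highest qualifying income is $63,200 + $34,500 = $97,700.

$97,700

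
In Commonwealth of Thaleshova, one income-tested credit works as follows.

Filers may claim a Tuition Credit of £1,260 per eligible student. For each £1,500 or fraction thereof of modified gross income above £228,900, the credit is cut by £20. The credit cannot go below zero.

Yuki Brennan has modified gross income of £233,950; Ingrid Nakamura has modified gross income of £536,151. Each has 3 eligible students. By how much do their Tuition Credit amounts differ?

Yuki (£233,950): Tuition Credit: base = 3 × £1,260 = £3,780. income exceeds £228,900 by £5,050, which is 4 full-or-partial £1,500 increments; reduction = 4 × £20 = £80, leaving £3,700.
Ingrid (£536,151): Tuition Credit: base = 3 × £1,260 = £3,780. income exceeds £228,900 by £307,251 → 205 increments × £20 = £4,100 ≥ base, so the credit is £0.
Difference: |£3,700 − £0| = £3,700.

£3,700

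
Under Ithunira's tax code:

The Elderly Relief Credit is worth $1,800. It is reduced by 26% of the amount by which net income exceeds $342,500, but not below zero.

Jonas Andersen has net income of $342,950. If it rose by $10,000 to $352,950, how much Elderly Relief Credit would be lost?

At $342,950 — 26% of the $450 excess over $342,500 is $117; credit = $1,800 − $117 = $1,683.
At $352,950 — 26% of the $10,450 excess over $342,500 is $2,717 ≥ base, so the credit is $0.
Lost: $1,683 − $0 = $1,683.

$1,683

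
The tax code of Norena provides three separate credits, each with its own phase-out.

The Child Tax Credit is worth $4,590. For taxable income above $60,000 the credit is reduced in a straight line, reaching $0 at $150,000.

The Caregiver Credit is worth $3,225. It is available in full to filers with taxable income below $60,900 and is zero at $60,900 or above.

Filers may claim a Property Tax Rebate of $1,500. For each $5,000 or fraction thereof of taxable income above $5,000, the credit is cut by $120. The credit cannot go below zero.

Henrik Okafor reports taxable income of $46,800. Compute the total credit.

$8,235

Child Tax Credit: $46,800 is at or below the $60,000 threshold, so the full $4,590 applies.
Caregiver Credit: $46,800 is below the $60,900 cutoff, so the full $3,225 applies.
Property Tax Rebate: income exceeds $5,000 by $41,800, which is 9 full-or-partial $5,000 increments; reduction = 9 × $120 = $1,080, leaving $420.
Total: $4,590 + $3,225 + $420 = $8,235.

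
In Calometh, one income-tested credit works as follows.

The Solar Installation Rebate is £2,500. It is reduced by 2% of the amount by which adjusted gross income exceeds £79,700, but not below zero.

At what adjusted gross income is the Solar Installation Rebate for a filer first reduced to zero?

The credit falls by 2% of each pound above £79,700, so it reaches zero when the excess is £2,500 / 2% = £125,000: income = £79,700 + £125,000 = £204,700.

£204,700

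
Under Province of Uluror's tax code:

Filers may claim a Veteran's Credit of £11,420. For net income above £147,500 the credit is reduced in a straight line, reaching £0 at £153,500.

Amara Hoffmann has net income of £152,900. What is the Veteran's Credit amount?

Veteran's Credit: £152,900 is £5,400 into a £6,000 phase-out range, leaving 600/6,000 of the credit: £11,420 × 600/6,000 = £1,142.

£1,142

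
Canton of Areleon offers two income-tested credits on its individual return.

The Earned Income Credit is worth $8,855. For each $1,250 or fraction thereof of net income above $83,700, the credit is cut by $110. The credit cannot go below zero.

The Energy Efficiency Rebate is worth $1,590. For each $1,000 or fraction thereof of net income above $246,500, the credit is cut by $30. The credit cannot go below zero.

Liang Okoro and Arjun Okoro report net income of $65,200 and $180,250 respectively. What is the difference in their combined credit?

$8,580

Liang ($65,200): Earned Income Credit: $65,200 is at or below the $83,700 threshold, so the full $8,855 applies. Energy Efficiency Rebate: $65,200 is at or below the $246,500 threshold, so the full $1,590 applies. total $8,855 + $1,590 = $10,445
Arjun ($180,250): Earned Income Credit: income exceeds $83,700 by $96,550, which is 78 full-or-partial $1,250 increments; reduction = 78 × $110 = $8,580, leaving $275. Energy Efficiency Rebate: $180,250 is at or below the $246,500 threshold, so the full $1,590 applies. total $275 + $1,590 = $1,865
Difference: |$10,445 − $1,865| = $8,580.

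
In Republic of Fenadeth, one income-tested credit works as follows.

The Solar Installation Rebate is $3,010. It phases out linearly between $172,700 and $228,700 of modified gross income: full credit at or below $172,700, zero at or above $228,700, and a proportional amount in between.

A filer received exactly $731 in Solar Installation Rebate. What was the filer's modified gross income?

$215,100

$731 is 731/3,010 of the full $3,010, so 2,279/3,010 of the $56,000 range has been used: income = $172,700 + $56,000 × 2,279/3,010 = $215,100.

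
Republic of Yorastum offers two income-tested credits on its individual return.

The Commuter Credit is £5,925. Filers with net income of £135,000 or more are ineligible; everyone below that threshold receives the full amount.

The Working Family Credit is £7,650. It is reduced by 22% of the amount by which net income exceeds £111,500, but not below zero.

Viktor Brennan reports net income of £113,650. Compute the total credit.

£13,102

Commuter Credit: £113,650 is below the £135,000 cutoff, so the full £5,925 applies.
Working Family Credit: 22% of the £2,150 excess over £111,500 is £473; credit = £7,650 − £473 = £7,177.
Total: £5,925 + £7,177 = £13,102.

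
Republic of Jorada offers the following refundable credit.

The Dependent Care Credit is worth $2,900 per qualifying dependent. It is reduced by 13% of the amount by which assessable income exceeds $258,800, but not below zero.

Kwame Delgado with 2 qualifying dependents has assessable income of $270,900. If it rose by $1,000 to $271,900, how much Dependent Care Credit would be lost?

$130

At $270,900 — base = 2 × $2,900 = $5,800. 13% of the $12,100 excess over $258,800 is $1,573; credit = $5,800 − $1,573 = $4,227.
At $271,900 — base = 2 × $2,900 = $5,800. 13% of the $13,100 excess over $258,800 is $1,703; credit = $5,800 − $1,703 = $4,097.
Lost: $4,227 − $4,097 = $130.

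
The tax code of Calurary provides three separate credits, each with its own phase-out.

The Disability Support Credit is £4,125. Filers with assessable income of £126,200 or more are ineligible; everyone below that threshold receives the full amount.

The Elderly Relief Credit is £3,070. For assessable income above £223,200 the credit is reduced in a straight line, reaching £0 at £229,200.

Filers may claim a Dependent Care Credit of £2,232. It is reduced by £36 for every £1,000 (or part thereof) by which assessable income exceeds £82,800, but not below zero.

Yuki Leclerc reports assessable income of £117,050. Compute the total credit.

£8,167

Disability Support Credit: £117,050 is below the £126,200 cutoff, so the full £4,125 applies.
Elderly Relief Credit: £117,050 is at or below the £223,200 threshold, so the full £3,070 applies.
Dependent Care Credit: income exceeds £82,800 by £34,250, which is 35 full-or-partial £1,000 increments; reduction = 35 × £36 = £1,260, leaving £972.
Total: £4,125 + £3,070 + £972 = £8,167.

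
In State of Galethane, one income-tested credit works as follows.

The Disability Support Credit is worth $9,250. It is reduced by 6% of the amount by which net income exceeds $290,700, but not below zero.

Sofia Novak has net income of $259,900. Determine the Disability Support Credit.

$9,250

Disability Support Credit: $259,900 is at or below the $290,700 threshold, so the full $9,250 applies.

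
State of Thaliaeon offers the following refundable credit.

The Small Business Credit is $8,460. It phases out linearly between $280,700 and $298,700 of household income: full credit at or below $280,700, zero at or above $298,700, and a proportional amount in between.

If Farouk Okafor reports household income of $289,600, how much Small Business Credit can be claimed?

Small Business Credit: $289,600 is $8,900 into a $18,000 phase-out range, leaving 9,100/18,000 of the credit: $8,460 × 9,100/18,000 = $4,277.

$4,277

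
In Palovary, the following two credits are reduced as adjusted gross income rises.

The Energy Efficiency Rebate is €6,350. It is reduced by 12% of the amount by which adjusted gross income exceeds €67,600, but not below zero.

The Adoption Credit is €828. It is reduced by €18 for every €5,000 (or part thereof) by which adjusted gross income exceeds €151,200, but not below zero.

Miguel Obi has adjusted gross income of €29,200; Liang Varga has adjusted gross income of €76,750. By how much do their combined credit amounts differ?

€1,098

Miguel (€29,200): Energy Efficiency Rebate: €29,200 is at or below the €67,600 threshold, so the full €6,350 applies. Adoption Credit: €29,200 is at or below the €151,200 threshold, so the full €828 applies. total €6,350 + €828 = €7,178
Liang (€76,750): Energy Efficiency Rebate: 12% of the €9,150 excess over €67,600 is €1,098; credit = €6,350 − €1,098 = €5,252. Adoption Credit: €76,750 is at or below the €151,200 threshold, so the full €828 applies. total €5,252 + €828 = €6,080
Difference: |€7,178 − €6,080| = €1,098.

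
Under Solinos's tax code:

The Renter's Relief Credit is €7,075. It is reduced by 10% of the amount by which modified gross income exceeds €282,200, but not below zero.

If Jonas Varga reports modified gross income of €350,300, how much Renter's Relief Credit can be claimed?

Renter's Relief Credit: 10% of the €68,100 excess over €282,200 is €6,810; credit = €7,075 − €6,810 = €265.

€265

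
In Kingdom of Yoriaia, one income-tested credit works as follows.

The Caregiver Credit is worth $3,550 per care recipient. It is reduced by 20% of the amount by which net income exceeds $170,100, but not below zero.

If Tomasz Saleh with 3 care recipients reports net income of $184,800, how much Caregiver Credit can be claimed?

$7,710

Caregiver Credit: base = 3 × $3,550 = $10,650. 20% of the $14,700 excess over $170,100 is $2,940; credit = $10,650 − $2,940 = $7,710.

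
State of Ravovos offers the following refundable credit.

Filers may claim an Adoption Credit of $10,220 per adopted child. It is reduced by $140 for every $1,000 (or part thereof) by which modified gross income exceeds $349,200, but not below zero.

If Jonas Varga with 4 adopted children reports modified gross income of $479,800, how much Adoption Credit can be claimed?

Adoption Credit: base = 4 × $10,220 = $40,880. income exceeds $349,200 by $130,600, which is 131 full-or-partial $1,000 increments; reduction = 131 × $140 = $18,340, leaving $22,540.

$22,540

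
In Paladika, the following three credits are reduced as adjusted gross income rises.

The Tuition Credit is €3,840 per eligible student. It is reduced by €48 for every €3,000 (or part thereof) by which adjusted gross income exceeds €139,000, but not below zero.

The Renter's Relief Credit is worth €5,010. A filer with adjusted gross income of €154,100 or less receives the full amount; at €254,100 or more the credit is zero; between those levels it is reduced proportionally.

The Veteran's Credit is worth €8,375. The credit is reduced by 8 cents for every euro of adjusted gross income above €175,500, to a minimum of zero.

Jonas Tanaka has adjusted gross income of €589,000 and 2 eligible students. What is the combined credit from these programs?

Tuition Credit: base = 2 × €3,840 = €7,680. income exceeds €139,000 by €450,000, which is 150 full-or-partial €3,000 increments; reduction = 150 × €48 = €7,200, leaving €480.
Renter's Relief Credit: €589,000 is at or above €254,100, so the credit is €0.
Veteran's Credit: 8% of the €413,500 excess over €175,500 is €33,080 ≥ base, so the credit is €0.
Total: €480 + €0 + €0 = €480.

€480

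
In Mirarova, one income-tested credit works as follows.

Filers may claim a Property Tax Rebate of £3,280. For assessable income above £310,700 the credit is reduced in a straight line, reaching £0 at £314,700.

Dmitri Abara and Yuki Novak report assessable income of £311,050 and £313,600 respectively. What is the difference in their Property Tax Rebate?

Dmitri (£311,050): Property Tax Rebate: £311,050 is £350 into a £4,000 phase-out range, leaving 3,650/4,000 of the credit: £3,280 × 3,650/4,000 = £2,993.
Yuki (£313,600): Property Tax Rebate: £313,600 is £2,900 into a £4,000 phase-out range, leaving 1,100/4,000 of the credit: £3,280 × 1,100/4,000 = £902.
Difference: |£2,993 − £902| = £2,091.

£2,091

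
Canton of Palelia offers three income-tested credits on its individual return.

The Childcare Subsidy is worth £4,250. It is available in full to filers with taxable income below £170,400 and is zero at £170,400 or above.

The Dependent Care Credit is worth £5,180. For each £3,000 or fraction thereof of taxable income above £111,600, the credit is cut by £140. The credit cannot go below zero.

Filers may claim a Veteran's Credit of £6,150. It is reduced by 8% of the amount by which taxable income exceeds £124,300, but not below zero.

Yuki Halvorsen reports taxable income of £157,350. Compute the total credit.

£10,696

Childcare Subsidy: £157,350 is below the £170,400 cutoff, so the full £4,250 applies.
Dependent Care Credit: income exceeds £111,600 by £45,750, which is 16 full-or-partial £3,000 increments; reduction = 16 × £140 = £2,240, leaving £2,940.
Veteran's Credit: 8% of the £33,050 excess over £124,300 is £2,644; credit = £6,150 − £2,644 = £3,506.
Total: £4,250 + £2,940 + £3,506 = £10,696.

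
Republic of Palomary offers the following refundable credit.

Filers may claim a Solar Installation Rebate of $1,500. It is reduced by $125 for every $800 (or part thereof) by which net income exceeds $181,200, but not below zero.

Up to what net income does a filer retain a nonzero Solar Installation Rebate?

$190,000

After 11 increments the reduction is 11 × $125 = $1,375, leaving $125; one more increment wipes it out. Increment 11 ends at excess 11 × $800 = $8,800, so the highest qualifying income is $181,200 + $8,800 = $190,000.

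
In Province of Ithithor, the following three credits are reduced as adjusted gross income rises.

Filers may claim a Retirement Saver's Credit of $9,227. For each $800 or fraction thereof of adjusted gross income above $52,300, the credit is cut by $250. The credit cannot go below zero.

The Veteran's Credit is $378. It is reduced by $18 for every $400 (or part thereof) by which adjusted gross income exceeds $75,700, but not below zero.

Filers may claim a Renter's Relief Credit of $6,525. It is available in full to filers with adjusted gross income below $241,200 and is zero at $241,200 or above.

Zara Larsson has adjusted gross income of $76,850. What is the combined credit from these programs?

Retirement Saver's Credit: income exceeds $52,300 by $24,550, which is 31 full-or-partial $800 increments; reduction = 31 × $250 = $7,750, leaving $1,477.
Veteran's Credit: income exceeds $75,700 by $1,150, which is 3 full-or-partial $400 increments; reduction = 3 × $18 = $54, leaving $324.
Renter's Relief Credit: $76,850 is below the $241,200 cutoff, so the full $6,525 applies.
Total: $1,477 + $324 + $6,525 = $8,326.

$8,326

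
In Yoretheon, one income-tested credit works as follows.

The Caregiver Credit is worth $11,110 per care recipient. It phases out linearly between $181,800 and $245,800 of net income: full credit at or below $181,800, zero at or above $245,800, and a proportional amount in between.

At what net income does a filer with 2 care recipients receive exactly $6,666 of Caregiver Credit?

Full credit = 2 × $11,110 = $22,220.
$6,666 is 6,666/22,220 of the full $22,220, so 15,554/22,220 of the $64,000 range has been used: income = $181,800 + $64,000 × 15,554/22,220 = $226,600.

$226,600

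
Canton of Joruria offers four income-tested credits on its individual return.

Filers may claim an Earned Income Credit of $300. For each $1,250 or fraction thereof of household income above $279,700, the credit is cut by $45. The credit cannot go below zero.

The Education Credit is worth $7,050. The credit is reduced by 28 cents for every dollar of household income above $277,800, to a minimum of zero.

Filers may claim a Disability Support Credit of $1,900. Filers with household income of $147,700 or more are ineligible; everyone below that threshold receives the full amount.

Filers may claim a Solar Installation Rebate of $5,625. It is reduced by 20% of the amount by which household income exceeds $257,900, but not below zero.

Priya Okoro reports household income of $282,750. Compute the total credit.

Earned Income Credit: income exceeds $279,700 by $3,050, which is 3 full-or-partial $1,250 increments; reduction = 3 × $45 = $135, leaving $165.
Education Credit: 28% of the $4,950 excess over $277,800 is $1,386; credit = $7,050 − $1,386 = $5,664.
Disability Support Credit: $282,750 meets or exceeds the $147,700 cutoff, so the credit is $0.
Solar Installation Rebate: 20% of the $24,850 excess over $257,900 is $4,970; credit = $5,625 − $4,970 = $655.
Total: $165 + $5,664 + $0 + $655 = $6,484.

$6,484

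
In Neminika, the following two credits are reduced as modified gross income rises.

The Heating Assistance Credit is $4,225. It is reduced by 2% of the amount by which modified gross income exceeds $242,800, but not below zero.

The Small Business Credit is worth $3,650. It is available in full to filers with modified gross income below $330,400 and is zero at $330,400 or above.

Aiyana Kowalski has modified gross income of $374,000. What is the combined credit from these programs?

Heating Assistance Credit: 2% of the $131,200 excess over $242,800 is $2,624; credit = $4,225 − $2,624 = $1,601.
Small Business Credit: $374,000 meets or exceeds the $330,400 cutoff, so the credit is $0.
Total: $1,601 + $0 = $1,601.

$1,601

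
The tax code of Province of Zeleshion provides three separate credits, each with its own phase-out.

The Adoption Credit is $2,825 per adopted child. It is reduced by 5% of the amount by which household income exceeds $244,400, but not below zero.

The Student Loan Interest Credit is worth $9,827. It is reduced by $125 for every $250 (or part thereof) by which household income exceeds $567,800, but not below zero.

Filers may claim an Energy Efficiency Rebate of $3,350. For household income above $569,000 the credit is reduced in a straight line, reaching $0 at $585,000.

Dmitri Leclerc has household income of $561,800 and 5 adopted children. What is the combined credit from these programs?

Adoption Credit: base = 5 × $2,825 = $14,125. 5% of the $317,400 excess over $244,400 is $15,870 ≥ base, so the credit is $0.
Student Loan Interest Credit: $561,800 is at or below the $567,800 threshold, so the full $9,827 applies.
Energy Efficiency Rebate: $561,800 is at or below the $569,000 threshold, so the full $3,350 applies.
Total: $0 + $9,827 + $3,350 = $13,177.

$13,177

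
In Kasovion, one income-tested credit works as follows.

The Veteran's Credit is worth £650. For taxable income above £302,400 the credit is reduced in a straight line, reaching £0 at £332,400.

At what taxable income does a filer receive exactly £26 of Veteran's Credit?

£331,200

£26 is 26/650 of the full £650, so 624/650 of the £30,000 range has been used: income = £302,400 + £30,000 × 624/650 = £331,200.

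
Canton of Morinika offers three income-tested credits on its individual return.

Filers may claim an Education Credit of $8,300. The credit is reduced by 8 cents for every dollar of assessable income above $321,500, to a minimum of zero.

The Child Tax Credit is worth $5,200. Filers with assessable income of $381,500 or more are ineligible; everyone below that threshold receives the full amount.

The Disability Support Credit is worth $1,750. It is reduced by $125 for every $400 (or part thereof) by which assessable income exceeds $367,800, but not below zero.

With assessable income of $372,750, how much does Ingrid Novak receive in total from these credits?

Education Credit: 8% of the $51,250 excess over $321,500 is $4,100; credit = $8,300 − $4,100 = $4,200.
Child Tax Credit: $372,750 is below the $381,500 cutoff, so the full $5,200 applies.
Disability Support Credit: income exceeds $367,800 by $4,950, which is 13 full-or-partial $400 increments; reduction = 13 × $125 = $1,625, leaving $125.
Total: $4,200 + $5,200 + $125 = $9,525.

$9,525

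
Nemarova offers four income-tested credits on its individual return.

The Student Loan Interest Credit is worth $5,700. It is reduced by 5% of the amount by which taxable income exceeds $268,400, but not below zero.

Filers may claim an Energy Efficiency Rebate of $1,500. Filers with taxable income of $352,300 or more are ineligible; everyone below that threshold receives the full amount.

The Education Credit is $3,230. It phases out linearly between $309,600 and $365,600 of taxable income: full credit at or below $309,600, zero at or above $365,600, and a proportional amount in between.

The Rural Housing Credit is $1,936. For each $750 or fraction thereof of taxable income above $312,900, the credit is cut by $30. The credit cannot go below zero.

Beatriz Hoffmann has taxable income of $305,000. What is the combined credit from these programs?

Student Loan Interest Credit: 5% of the $36,600 excess over $268,400 is $1,830; credit = $5,700 − $1,830 = $3,870.
Energy Efficiency Rebate: $305,000 is below the $352,300 cutoff, so the full $1,500 applies.
Education Credit: $305,000 is at or below the $309,600 threshold, so the full $3,230 applies.
Rural Housing Credit: $305,000 is at or below the $312,900 threshold, so the full $1,936 applies.
Total: $3,870 + $1,500 + $3,230 + $1,936 = $10,536.

$10,536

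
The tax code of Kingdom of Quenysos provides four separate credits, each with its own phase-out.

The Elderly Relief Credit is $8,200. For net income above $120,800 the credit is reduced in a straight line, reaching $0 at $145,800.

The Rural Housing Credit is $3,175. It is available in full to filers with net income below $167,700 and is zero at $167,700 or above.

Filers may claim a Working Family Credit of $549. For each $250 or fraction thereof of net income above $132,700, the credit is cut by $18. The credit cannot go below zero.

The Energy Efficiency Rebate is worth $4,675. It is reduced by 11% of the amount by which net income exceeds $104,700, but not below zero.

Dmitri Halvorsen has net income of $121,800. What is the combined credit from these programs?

$14,390

Elderly Relief Credit: $121,800 is $1,000 into a $25,000 phase-out range, leaving 24,000/25,000 of the credit: $8,200 × 24,000/25,000 = $7,872.
Rural Housing Credit: $121,800 is below the $167,700 cutoff, so the full $3,175 applies.
Working Family Credit: $121,800 is at or below the $132,700 threshold, so the full $549 applies.
Energy Efficiency Rebate: 11% of the $17,100 excess over $104,700 is $1,881; credit = $4,675 − $1,881 = $2,794.
Total: $7,872 + $3,175 + $549 + $2,794 = $14,390.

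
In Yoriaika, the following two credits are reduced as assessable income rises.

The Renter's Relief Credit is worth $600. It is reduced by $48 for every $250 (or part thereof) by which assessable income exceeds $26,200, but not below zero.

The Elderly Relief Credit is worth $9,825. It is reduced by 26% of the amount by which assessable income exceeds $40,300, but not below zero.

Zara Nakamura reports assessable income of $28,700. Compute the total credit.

Renter's Relief Credit: income exceeds $26,200 by $2,500, which is 10 full-or-partial $250 increments; reduction = 10 × $48 = $480, leaving $120.
Elderly Relief Credit: $28,700 is at or below the $40,300 threshold, so the full $9,825 applies.
Total: $120 + $9,825 = $9,945.

$9,945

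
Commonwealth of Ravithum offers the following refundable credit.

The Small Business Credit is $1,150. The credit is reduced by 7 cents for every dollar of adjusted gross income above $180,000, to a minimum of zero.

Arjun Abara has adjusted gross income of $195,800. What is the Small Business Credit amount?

Small Business Credit: 7% of the $15,800 excess over $180,000 is $1,106; credit = $1,150 − $1,106 = $44.

$44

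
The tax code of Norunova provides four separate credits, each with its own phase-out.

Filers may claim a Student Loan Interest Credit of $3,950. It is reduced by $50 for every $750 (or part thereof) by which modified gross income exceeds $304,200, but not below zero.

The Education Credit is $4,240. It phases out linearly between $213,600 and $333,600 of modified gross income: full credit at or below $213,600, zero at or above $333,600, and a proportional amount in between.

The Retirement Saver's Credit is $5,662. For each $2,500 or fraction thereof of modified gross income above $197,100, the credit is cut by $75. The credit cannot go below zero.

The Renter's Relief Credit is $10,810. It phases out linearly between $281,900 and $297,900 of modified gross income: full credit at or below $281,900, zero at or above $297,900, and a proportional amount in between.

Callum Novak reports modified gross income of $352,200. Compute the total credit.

$1,687

Student Loan Interest Credit: income exceeds $304,200 by $48,000, which is 64 full-or-partial $750 increments; reduction = 64 × $50 = $3,200, leaving $750.
Education Credit: $352,200 is at or above $333,600, so the credit is $0.
Retirement Saver's Credit: income exceeds $197,100 by $155,100, which is 63 full-or-partial $2,500 increments; reduction = 63 × $75 = $4,725, leaving $937.
Renter's Relief Credit: $352,200 is at or above $297,900, so the credit is $0.
Total: $750 + $0 + $937 + $0 = $1,687.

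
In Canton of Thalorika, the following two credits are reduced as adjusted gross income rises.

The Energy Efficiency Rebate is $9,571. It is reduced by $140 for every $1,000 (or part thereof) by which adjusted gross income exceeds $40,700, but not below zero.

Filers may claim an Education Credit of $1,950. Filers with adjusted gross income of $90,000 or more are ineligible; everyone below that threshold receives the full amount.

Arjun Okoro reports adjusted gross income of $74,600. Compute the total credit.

$6,761

Energy Efficiency Rebate: income exceeds $40,700 by $33,900, which is 34 full-or-partial $1,000 increments; reduction = 34 × $140 = $4,760, leaving $4,811.
Education Credit: $74,600 is below the $90,000 cutoff, so the full $1,950 applies.
Total: $4,811 + $1,950 = $6,761.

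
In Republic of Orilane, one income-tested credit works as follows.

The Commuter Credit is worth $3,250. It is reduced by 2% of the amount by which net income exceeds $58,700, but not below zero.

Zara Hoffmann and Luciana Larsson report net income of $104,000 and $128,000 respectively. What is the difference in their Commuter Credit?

Zara ($104,000): Commuter Credit: 2% of the $45,300 excess over $58,700 is $906; credit = $3,250 − $906 = $2,344.
Luciana ($128,000): Commuter Credit: 2% of the $69,300 excess over $58,700 is $1,386; credit = $3,250 − $1,386 = $1,864.
Difference: |$2,344 − $1,864| = $480.

$480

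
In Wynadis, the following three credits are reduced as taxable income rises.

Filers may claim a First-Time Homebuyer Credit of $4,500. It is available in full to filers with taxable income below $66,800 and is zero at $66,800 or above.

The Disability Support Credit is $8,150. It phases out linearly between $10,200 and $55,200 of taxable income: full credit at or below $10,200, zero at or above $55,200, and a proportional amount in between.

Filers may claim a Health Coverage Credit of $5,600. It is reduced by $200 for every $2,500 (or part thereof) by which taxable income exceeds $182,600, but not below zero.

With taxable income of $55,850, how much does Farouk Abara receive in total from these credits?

$10,100

First-Time Homebuyer Credit: $55,850 is below the $66,800 cutoff, so the full $4,500 applies.
Disability Support Credit: $55,850 is at or above $55,200, so the credit is $0.
Health Coverage Credit: $55,850 is at or below the $182,600 threshold, so the full $5,600 applies.
Total: $4,500 + $0 + $5,600 = $10,100.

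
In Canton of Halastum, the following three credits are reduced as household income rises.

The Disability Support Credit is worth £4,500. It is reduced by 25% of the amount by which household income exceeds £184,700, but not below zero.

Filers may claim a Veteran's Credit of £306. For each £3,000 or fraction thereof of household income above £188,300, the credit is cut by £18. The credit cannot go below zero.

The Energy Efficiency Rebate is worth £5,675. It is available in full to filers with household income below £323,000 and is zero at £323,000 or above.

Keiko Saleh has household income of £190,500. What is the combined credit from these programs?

£9,013

Disability Support Credit: 25% of the £5,800 excess over £184,700 is £1,450; credit = £4,500 − £1,450 = £3,050.
Veteran's Credit: income exceeds £188,300 by £2,200, which is 1 full-or-partial £3,000 increment; reduction = 1 × £18 = £18, leaving £288.
Energy Efficiency Rebate: £190,500 is below the £323,000 cutoff, so the full £5,675 applies.
Total: £3,050 + £288 + £5,675 = £9,013.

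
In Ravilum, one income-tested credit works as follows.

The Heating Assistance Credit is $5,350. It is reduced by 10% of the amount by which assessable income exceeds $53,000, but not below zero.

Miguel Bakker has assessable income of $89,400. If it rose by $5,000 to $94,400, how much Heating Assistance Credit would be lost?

At $89,400 — 10% of the $36,400 excess over $53,000 is $3,640; credit = $5,350 − $3,640 = $1,710.
At $94,400 — 10% of the $41,400 excess over $53,000 is $4,140; credit = $5,350 − $4,140 = $1,210.
Lost: $1,710 − $1,210 = $500.

$500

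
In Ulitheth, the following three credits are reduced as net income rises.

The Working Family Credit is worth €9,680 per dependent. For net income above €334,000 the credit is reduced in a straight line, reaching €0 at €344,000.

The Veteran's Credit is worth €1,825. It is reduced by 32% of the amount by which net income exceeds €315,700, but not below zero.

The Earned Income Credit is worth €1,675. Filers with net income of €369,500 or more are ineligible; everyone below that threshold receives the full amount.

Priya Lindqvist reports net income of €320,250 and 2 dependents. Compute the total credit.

€21,404

Working Family Credit: base = 2 × €9,680 = €19,360. €320,250 is at or below the €334,000 threshold, so the full €19,360 applies.
Veteran's Credit: 32% of the €4,550 excess over €315,700 is €1,456; credit = €1,825 − €1,456 = €369.
Earned Income Credit: €320,250 is below the €369,500 cutoff, so the full €1,675 applies.
Total: €19,360 + €369 + €1,675 = €21,404.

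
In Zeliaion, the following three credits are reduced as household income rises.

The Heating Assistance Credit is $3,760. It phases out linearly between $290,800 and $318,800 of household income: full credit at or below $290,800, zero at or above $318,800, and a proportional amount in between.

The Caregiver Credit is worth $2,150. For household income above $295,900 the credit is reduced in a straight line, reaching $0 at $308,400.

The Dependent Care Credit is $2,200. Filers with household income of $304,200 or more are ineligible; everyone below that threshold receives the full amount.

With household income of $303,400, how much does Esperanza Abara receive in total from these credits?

Heating Assistance Credit: $303,400 is $12,600 into a $28,000 phase-out range, leaving 15,400/28,000 of the credit: $3,760 × 15,400/28,000 = $2,068.
Caregiver Credit: $303,400 is $7,500 into a $12,500 phase-out range, leaving 5,000/12,500 of the credit: $2,150 × 5,000/12,500 = $860.
Dependent Care Credit: $303,400 is below the $304,200 cutoff, so the full $2,200 applies.
Total: $2,068 + $860 + $2,200 = $5,128.

$5,128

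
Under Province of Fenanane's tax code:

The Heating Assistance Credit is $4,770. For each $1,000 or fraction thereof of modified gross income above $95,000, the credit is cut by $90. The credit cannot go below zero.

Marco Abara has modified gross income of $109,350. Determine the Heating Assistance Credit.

$3,420

Heating Assistance Credit: income exceeds $95,000 by $14,350, which is 15 full-or-partial $1,000 increments; reduction = 15 × $90 = $1,350, leaving $3,420.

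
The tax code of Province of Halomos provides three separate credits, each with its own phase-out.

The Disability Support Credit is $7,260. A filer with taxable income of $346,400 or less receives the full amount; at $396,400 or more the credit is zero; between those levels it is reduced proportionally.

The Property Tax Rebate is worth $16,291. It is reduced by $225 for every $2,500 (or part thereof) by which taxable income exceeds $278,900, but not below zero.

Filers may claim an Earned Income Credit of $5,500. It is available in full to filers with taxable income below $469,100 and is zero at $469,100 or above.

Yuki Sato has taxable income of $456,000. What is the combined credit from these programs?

Disability Support Credit: $456,000 is at or above $396,400, so the credit is $0.
Property Tax Rebate: income exceeds $278,900 by $177,100, which is 71 full-or-partial $2,500 increments; reduction = 71 × $225 = $15,975, leaving $316.
Earned Income Credit: $456,000 is below the $469,100 cutoff, so the full $5,500 applies.
Total: $0 + $316 + $5,500 = $5,816.

$5,816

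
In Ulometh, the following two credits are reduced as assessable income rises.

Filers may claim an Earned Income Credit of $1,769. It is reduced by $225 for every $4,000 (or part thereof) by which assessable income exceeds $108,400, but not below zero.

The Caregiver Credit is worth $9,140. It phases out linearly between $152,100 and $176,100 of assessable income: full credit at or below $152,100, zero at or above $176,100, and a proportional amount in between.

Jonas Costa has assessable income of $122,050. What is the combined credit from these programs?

$10,009

Earned Income Credit: income exceeds $108,400 by $13,650, which is 4 full-or-partial $4,000 increments; reduction = 4 × $225 = $900, leaving $869.
Caregiver Credit: $122,050 is at or below the $152,100 threshold, so the full $9,140 applies.
Total: $869 + $9,140 = $10,009.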